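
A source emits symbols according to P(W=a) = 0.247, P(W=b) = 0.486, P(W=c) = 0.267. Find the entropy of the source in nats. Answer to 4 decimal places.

1.0486 nats

H(W) = −Σ p·ln p.
  −(0.247)·ln(0.247) = 0.34540
  −(0.486)·ln(0.486) = 0.35067
  −(0.267)·ln(0.267) = 0.35258
Sum: 0.34540 + 0.35067 + 0.35258 = 1.0486 nats.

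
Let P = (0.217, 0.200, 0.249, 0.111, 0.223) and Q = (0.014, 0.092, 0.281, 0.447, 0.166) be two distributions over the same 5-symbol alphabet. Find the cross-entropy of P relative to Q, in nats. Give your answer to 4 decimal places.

H(P,Q) = −Σ p·ln q.
  −0.217·ln(0.014) = 0.92631
  −0.200·ln(0.092) = 0.47719
  −0.249·ln(0.281) = 0.31608
  −0.111·ln(0.447) = 0.08938
  −0.223·ln(0.166) = 0.40046
H(P,Q) = 2.2094 nats.

2.2094 nats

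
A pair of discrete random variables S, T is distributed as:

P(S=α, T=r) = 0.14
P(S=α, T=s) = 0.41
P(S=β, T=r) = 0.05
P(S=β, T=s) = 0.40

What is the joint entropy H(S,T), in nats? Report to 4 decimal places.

H(S,T) = −Σ p(x,y)·ln p(x,y) over all 4 cells.
  cell (α,r): −0.14·ln0.14 = 0.27526
  cell (α,s): −0.41·ln0.41 = 0.36556
  cell (β,r): −0.05·ln0.05 = 0.14979
  cell (β,s): −0.40·ln0.40 = 0.36652
Sum = 1.1571 nats.

1.1571 nats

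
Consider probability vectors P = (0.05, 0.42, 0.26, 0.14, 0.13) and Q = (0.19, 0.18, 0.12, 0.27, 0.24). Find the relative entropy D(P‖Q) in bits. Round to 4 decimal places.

0.4595 bits

D(P‖Q) = Σ p·log₂(p/q).
  0.05·log₂(0.05/0.19) = -0.09630
  0.42·log₂(0.42/0.18) = 0.51340
  0.26·log₂(0.26/0.12) = 0.29002
  0.14·log₂(0.14/0.27) = -0.13265
  0.13·log₂(0.13/0.24) = -0.11499
D(P‖Q) = 0.4595 bits.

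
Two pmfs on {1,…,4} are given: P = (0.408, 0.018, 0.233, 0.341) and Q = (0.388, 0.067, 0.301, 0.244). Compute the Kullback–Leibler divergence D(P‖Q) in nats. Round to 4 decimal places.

D(P‖Q) = Σ p·ln(p/q).
  0.408·ln(0.408/0.388) = 0.02051
  0.018·ln(0.018/0.067) = -0.02366
  0.233·ln(0.233/0.301) = -0.05966
  0.341·ln(0.341/0.244) = 0.11414
D(P‖Q) = 0.0513 nats.

0.0513 nats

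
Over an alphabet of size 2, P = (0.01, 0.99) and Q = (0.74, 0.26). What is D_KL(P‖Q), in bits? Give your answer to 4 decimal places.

D(P‖Q) = Σ p·log₂(p/q).
  0.01·log₂(0.01/0.74) = -0.06209
  0.99·log₂(0.99/0.26) = 1.90963
D(P‖Q) = 1.8475 bits.

1.8475 bits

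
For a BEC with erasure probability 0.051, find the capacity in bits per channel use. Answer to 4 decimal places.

0.9490 bits

Binary erasure channel: capacity C = 1 − ε.
C = 1 − 0.051 = 0.9490 bits per channel use.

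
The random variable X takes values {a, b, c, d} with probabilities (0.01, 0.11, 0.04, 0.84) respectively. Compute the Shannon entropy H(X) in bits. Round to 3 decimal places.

0.814 bits

H(X) = −Σ p·log₂ p.
  −(0.01)·log₂(0.01) = 0.0664
  −(0.11)·log₂(0.11) = 0.3503
  −(0.04)·log₂(0.04) = 0.1858
  −(0.84)·log₂(0.84) = 0.2113
Sum: 0.0664 + 0.3503 + 0.1858 + 0.2113 = 0.814 bits.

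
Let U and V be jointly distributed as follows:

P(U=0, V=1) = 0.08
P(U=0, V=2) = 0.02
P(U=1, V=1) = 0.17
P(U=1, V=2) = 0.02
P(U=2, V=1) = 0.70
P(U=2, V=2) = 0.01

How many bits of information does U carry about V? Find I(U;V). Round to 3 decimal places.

0.046 bits

Marginals: p(U) = (0.1000, 0.1900, 0.7100), p(V) = (0.9500, 0.0500).
I(U;V) = H(U) + H(V) − H(U,V).
H(U) = 1.1382, H(V) = 0.2864, H(U,V) = 1.3785.
I(U;V) = 1.1382 + 0.2864 − 1.3785 = 0.046 bits.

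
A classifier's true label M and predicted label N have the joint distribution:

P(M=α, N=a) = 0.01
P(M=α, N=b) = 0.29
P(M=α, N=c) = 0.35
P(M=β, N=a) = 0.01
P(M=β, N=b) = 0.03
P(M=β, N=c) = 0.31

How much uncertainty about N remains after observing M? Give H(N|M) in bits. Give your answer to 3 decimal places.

Marginals: p(M) = (0.6500, 0.3500), p(N) = (0.0200, 0.3200, 0.6600).
H(N|M) = Σ p(M) · H(N|M=·).
  M=α: p=0.6500, H(N|M=α) = 1.0930
  M=β: p=0.3500, H(N|M=β) = 0.6054
Weighted sum = 0.922 bits.

0.922 bits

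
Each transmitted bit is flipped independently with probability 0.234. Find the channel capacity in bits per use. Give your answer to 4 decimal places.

0.2151 bits

Binary symmetric channel: C = 1 − h₂(ε) where h₂ is the binary entropy function.
h₂(0.234) = −0.234·log₂0.234 − 0.766·log₂0.766 = 0.7849.
C = 1 − 0.7849 = 0.2151 bits per channel use.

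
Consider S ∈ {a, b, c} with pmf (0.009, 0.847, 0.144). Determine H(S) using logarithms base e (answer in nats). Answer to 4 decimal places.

H(S) = −Σ p·ln p.
  −(0.009)·ln(0.009) = 0.04239
  −(0.847)·ln(0.847) = 0.14065
  −(0.144)·ln(0.144) = 0.27906
Sum: 0.04239 + 0.14065 + 0.27906 = 0.4621 nats.

0.4621 nats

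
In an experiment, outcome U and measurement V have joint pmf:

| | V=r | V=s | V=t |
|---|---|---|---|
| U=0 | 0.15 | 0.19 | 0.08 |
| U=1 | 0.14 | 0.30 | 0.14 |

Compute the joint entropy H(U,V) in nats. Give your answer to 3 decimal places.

H(U,V) = −Σ p(x,y)·ln p(x,y) over all 6 cells.
  cell (0,r): −0.15·ln0.15 = 0.2846
  cell (0,s): −0.19·ln0.19 = 0.3155
  cell (0,t): −0.08·ln0.08 = 0.2021
  cell (1,r): −0.14·ln0.14 = 0.2753
  cell (1,s): −0.30·ln0.30 = 0.3612
  cell (1,t): −0.14·ln0.14 = 0.2753
Sum = 1.714 nats.

1.714 nats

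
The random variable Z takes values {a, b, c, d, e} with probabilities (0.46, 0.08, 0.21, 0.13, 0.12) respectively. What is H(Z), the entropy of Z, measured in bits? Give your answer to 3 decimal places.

H(Z) = −Σ p·log₂ p.
  −(0.46)·log₂(0.46) = 0.5153
  −(0.08)·log₂(0.08) = 0.2915
  −(0.21)·log₂(0.21) = 0.4728
  −(0.13)·log₂(0.13) = 0.3826
  −(0.12)·log₂(0.12) = 0.3671
Sum: 0.5153 + 0.2915 + 0.4728 + 0.3826 + 0.3671 = 2.029 bits.

2.029 bits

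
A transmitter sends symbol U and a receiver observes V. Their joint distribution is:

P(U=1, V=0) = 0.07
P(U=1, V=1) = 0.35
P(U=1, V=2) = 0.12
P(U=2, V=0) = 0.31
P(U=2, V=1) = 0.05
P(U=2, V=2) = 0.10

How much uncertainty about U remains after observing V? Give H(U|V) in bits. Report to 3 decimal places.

0.698 bits

Marginals: p(U) = (0.5400, 0.4600), p(V) = (0.3800, 0.4000, 0.2200).
H(U|V) = Σ p(V) · H(U|V=·).
  V=0: p=0.3800, H(U|V=0) = 0.6892
  V=1: p=0.4000, H(U|V=1) = 0.5436
  V=2: p=0.2200, H(U|V=2) = 0.9940
Weighted sum = 0.698 bits.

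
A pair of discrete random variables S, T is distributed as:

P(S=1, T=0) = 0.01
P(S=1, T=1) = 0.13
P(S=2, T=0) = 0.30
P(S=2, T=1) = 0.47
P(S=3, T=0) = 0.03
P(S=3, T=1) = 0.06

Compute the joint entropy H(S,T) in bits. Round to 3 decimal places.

H(S,T) = −Σ p(x,y)·log₂ p(x,y) over all 6 cells.
  cell (1,0): −0.01·log₂0.01 = 0.0664
  cell (1,1): −0.13·log₂0.13 = 0.3826
  cell (2,0): −0.30·log₂0.30 = 0.5211
  cell (2,1): −0.47·log₂0.47 = 0.5120
  cell (3,0): −0.03·log₂0.03 = 0.1518
  cell (3,1): −0.06·log₂0.06 = 0.2435
Sum = 1.877 bits.

1.877 bits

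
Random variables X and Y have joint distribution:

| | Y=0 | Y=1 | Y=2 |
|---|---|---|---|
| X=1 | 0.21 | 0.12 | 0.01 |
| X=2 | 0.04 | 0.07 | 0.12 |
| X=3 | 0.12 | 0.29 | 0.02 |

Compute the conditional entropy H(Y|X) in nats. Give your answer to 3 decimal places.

0.821 nats

Chain rule: H(Y|X) = H(X,Y) − H(X).
Marginals: p(X) = (0.3400, 0.2300, 0.4300), p(Y) = (0.3700, 0.4800, 0.1500).
H(X,Y) = 1.8892 nats; H(X) = 1.0677 nats.
H(Y|X) = 1.8892 − 1.0677 = 0.821 nats.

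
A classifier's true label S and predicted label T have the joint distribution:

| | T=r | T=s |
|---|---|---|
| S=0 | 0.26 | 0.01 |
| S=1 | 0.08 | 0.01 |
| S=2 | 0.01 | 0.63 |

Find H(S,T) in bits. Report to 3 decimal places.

1.416 bits

H(S,T) = −Σ p(x,y)·log₂ p(x,y) over all 6 cells.
  cell (0,r): −0.26·log₂0.26 = 0.5053
  cell (0,s): −0.01·log₂0.01 = 0.0664
  cell (1,r): −0.08·log₂0.08 = 0.2915
  cell (1,s): −0.01·log₂0.01 = 0.0664
  cell (2,r): −0.01·log₂0.01 = 0.0664
  cell (2,s): −0.63·log₂0.63 = 0.4199
Sum = 1.416 bits.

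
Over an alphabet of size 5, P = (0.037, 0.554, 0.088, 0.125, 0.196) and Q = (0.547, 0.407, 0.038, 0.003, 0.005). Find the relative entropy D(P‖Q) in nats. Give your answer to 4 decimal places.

1.3303 nats

D(P‖Q) = Σ p·ln(p/q).
  0.037·ln(0.037/0.547) = -0.09966
  0.554·ln(0.554/0.407) = 0.17083
  0.088·ln(0.088/0.038) = 0.07390
  0.125·ln(0.125/0.003) = 0.46621
  0.196·ln(0.196/0.005) = 0.71906
D(P‖Q) = 1.3303 nats.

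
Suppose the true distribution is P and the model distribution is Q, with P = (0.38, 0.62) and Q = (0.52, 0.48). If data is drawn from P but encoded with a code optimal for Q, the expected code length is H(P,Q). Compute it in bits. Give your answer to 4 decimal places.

H(P,Q) = −Σ p·log₂ q.
  −0.38·log₂(0.52) = 0.35850
  −0.62·log₂(0.48) = 0.65651
H(P,Q) = 1.0150 bits.

1.0150 bits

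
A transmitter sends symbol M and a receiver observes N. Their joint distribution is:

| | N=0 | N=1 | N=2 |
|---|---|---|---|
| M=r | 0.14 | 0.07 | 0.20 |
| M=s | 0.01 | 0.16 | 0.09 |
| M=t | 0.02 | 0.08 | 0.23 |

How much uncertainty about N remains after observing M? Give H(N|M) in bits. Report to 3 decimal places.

Chain rule: H(N|M) = H(M,N) − H(M).
Marginals: p(M) = (0.4100, 0.2600, 0.3300), p(N) = (0.1700, 0.3100, 0.5200).
H(M,N) = 2.8242 bits; H(M) = 1.5605 bits.
H(N|M) = 2.8242 − 1.5605 = 1.264 bits.

1.264 bits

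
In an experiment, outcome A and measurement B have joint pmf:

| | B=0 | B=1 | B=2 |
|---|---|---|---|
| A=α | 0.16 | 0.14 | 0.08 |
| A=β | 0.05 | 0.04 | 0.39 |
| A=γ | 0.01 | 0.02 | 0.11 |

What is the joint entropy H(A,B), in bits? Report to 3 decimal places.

H(A,B) = −Σ p(x,y)·log₂ p(x,y) over all 9 cells.
  cell (α,0): −0.16·log₂0.16 = 0.4230
  cell (α,1): −0.14·log₂0.14 = 0.3971
  cell (α,2): −0.08·log₂0.08 = 0.2915
  cell (β,0): −0.05·log₂0.05 = 0.2161
  cell (β,1): −0.04·log₂0.04 = 0.1858
  cell (β,2): −0.39·log₂0.39 = 0.5298
  cell (γ,0): −0.01·log₂0.01 = 0.0664
  cell (γ,1): −0.02·log₂0.02 = 0.1129
  cell (γ,2): −0.11·log₂0.11 = 0.3503
Sum = 2.573 bits.

2.573 bits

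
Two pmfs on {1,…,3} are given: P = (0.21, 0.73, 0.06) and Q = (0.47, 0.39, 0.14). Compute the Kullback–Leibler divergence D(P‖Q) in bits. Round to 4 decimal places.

D(P‖Q) = Σ p·log₂(p/q).
  0.21·log₂(0.21/0.47) = -0.24408
  0.73·log₂(0.73/0.39) = 0.66023
  0.06·log₂(0.06/0.14) = -0.07334
D(P‖Q) = 0.3428 bits.

0.3428 bits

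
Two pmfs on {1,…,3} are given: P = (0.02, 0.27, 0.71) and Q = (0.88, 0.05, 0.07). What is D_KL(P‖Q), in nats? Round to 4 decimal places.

2.0246 nats

D(P‖Q) = Σ p·ln(p/q).
  0.02·ln(0.02/0.88) = -0.07568
  0.27·ln(0.27/0.05) = 0.45533
  0.71·ln(0.71/0.07) = 1.64491
D(P‖Q) = 2.0246 nats.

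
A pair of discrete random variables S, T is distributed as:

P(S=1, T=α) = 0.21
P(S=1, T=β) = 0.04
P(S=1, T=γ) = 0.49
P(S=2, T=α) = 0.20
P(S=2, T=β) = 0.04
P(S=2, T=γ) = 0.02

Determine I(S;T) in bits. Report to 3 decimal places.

Marginals: p(S) = (0.7400, 0.2600), p(T) = (0.4100, 0.0800, 0.5100).
I(S;T) = H(S) + H(T) − H(S,T).
H(S) = 0.8267, H(T) = 1.3143, H(S,T) = 1.9259.
I(S;T) = 0.8267 + 1.3143 − 1.9259 = 0.215 bits.

0.215 bits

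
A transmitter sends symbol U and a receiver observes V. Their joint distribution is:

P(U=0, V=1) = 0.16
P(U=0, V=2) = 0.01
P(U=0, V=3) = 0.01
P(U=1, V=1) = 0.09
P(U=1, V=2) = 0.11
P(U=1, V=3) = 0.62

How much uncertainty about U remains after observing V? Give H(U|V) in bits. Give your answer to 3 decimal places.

0.359 bits

Marginals: p(U) = (0.1800, 0.8200), p(V) = (0.2500, 0.1200, 0.6300).
H(U|V) = Σ p(V) · H(U|V=·).
  V=1: p=0.2500, H(U|V=1) = 0.9427
  V=2: p=0.1200, H(U|V=2) = 0.4138
  V=3: p=0.6300, H(U|V=3) = 0.1176
Weighted sum = 0.359 bits.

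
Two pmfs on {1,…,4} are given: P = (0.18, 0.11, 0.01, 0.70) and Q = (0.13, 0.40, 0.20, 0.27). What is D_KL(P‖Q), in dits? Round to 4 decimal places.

0.2404 dits

D(P‖Q) = Σ p·log₁₀(p/q).
  0.18·log₁₀(0.18/0.13) = 0.02544
  0.11·log₁₀(0.11/0.40) = -0.06167
  0.01·log₁₀(0.01/0.20) = -0.01301
  0.70·log₁₀(0.70/0.27) = 0.28961
D(P‖Q) = 0.2404 dits.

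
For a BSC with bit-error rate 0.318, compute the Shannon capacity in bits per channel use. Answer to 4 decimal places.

0.0978 bits

Binary symmetric channel: C = 1 − h₂(ε) where h₂ is the binary entropy function.
h₂(0.318) = −0.318·log₂0.318 − 0.682·log₂0.682 = 0.9022.
C = 1 − 0.9022 = 0.0978 bits per channel use.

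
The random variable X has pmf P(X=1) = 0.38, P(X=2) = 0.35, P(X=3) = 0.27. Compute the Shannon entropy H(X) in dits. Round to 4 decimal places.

H(X) = −Σ p·log₁₀ p.
  −(0.38)·log₁₀(0.38) = 0.15968
  −(0.35)·log₁₀(0.35) = 0.15958
  −(0.27)·log₁₀(0.27) = 0.15353
Sum: 0.15968 + 0.15958 + 0.15353 = 0.4728 dits.

0.4728 dits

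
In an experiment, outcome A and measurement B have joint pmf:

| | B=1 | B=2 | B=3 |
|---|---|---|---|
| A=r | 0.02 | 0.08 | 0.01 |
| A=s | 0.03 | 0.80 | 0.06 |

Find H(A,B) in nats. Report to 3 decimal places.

H(A,B) = −Σ p(x,y)·ln p(x,y) over all 6 cells.
  cell (r,1): −0.02·ln0.02 = 0.0782
  cell (r,2): −0.08·ln0.08 = 0.2021
  cell (r,3): −0.01·ln0.01 = 0.0461
  cell (s,1): −0.03·ln0.03 = 0.1052
  cell (s,2): −0.80·ln0.80 = 0.1785
  cell (s,3): −0.06·ln0.06 = 0.1688
Sum = 0.779 nats.

0.779 nats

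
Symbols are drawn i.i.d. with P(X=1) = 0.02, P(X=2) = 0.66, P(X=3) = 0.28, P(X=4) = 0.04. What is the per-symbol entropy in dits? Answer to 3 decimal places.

H(X) = −Σ p·log₁₀ p.
  −(0.02)·log₁₀(0.02) = 0.0340
  −(0.66)·log₁₀(0.66) = 0.1191
  −(0.28)·log₁₀(0.28) = 0.1548
  −(0.04)·log₁₀(0.04) = 0.0559
Sum: 0.0340 + 0.1191 + 0.1548 + 0.0559 = 0.364 dits.

0.364 dits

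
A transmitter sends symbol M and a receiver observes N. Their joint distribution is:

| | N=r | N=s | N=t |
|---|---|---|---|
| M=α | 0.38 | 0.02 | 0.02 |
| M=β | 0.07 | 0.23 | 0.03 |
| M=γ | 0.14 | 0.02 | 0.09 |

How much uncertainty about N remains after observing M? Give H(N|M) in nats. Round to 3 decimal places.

Chain rule: H(N|M) = H(M,N) − H(M).
Marginals: p(M) = (0.4200, 0.3300, 0.2500), p(N) = (0.5900, 0.2700, 0.1400).
H(M,N) = 1.7237 nats; H(M) = 1.0768 nats.
H(N|M) = 1.7237 − 1.0768 = 0.647 nats.

0.647 nats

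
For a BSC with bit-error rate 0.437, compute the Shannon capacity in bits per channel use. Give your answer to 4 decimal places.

0.0115 bits

Binary symmetric channel: C = 1 − h₂(ε) where h₂ is the binary entropy function.
h₂(0.437) = −0.437·log₂0.437 − 0.563·log₂0.563 = 0.9885.
C = 1 − 0.9885 = 0.0115 bits per channel use.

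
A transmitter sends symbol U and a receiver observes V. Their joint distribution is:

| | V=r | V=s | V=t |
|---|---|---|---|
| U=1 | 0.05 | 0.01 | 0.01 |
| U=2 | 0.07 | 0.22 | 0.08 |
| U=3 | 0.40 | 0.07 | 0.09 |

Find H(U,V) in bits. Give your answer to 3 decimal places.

2.500 bits

H(U,V) = −Σ p(x,y)·log₂ p(x,y) over all 9 cells.
  cell (1,r): −0.05·log₂0.05 = 0.2161
  cell (1,s): −0.01·log₂0.01 = 0.0664
  cell (1,t): −0.01·log₂0.01 = 0.0664
  cell (2,r): −0.07·log₂0.07 = 0.2686
  cell (2,s): −0.22·log₂0.22 = 0.4806
  cell (2,t): −0.08·log₂0.08 = 0.2915
  cell (3,r): −0.40·log₂0.40 = 0.5288
  cell (3,s): −0.07·log₂0.07 = 0.2686
  cell (3,t): −0.09·log₂0.09 = 0.3127
Sum = 2.500 bits.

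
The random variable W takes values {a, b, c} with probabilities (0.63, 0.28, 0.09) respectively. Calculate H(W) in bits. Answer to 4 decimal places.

H(W) = −Σ p·log₂ p.
  −(0.63)·log₂(0.63) = 0.41994
  −(0.28)·log₂(0.28) = 0.51422
  −(0.09)·log₂(0.09) = 0.31265
Sum: 0.41994 + 0.51422 + 0.31265 = 1.2468 bits.

1.2468 bits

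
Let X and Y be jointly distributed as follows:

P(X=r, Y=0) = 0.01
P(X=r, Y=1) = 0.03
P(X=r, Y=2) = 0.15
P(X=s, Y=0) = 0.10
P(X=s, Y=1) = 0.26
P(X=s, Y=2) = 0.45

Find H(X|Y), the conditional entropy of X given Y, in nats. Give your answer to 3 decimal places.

0.467 nats

Marginals: p(X) = (0.1900, 0.8100), p(Y) = (0.1100, 0.2900, 0.6000).
H(X|Y) = Σ p(Y) · H(X|Y=·).
  Y=0: p=0.1100, H(X|Y=0) = 0.3046
  Y=1: p=0.2900, H(X|Y=1) = 0.3326
  Y=2: p=0.6000, H(X|Y=2) = 0.5623
Weighted sum = 0.467 nats.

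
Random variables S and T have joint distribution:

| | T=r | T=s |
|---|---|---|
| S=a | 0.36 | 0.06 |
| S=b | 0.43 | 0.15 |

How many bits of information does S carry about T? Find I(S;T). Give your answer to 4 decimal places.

Marginals: p(S) = (0.4200, 0.5800), p(T) = (0.7900, 0.2100).
I(S;T) = H(S) + H(T) − H(S,T).
H(S) = 0.9815, H(T) = 0.7415, H(S,T) = 1.7083.
I(S;T) = 0.9815 + 0.7415 − 1.7083 = 0.0147 bits.

0.0147 bits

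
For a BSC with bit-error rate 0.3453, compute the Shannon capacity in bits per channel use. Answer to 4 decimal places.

Binary symmetric channel: C = 1 − h₂(ε) where h₂ is the binary entropy function.
h₂(0.3453) = −0.3453·log₂0.3453 − 0.6547·log₂0.6547 = 0.9298.
C = 1 − 0.9298 = 0.0702 bits per channel use.

0.0702 bits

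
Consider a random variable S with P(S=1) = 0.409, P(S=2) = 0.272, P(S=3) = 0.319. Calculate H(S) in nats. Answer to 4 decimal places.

1.0843 nats

H(S) = −Σ p·ln p.
  −(0.409)·ln(0.409) = 0.36566
  −(0.272)·ln(0.272) = 0.35413
  −(0.319)·ln(0.319) = 0.36448
Sum: 0.36566 + 0.35413 + 0.36448 = 1.0843 nats.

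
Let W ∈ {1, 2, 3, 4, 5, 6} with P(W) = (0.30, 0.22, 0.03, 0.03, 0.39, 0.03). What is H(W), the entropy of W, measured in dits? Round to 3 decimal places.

0.598 dits

H(W) = −Σ p·log₁₀ p.
  −(0.30)·log₁₀(0.30) = 0.1569
  −(0.22)·log₁₀(0.22) = 0.1447
  −(0.03)·log₁₀(0.03) = 0.0457
  −(0.03)·log₁₀(0.03) = 0.0457
  −(0.39)·log₁₀(0.39) = 0.1595
  −(0.03)·log₁₀(0.03) = 0.0457
Sum: 0.1569 + 0.1447 + 0.0457 + 0.0457 + 0.1595 + 0.0457 = 0.598 dits.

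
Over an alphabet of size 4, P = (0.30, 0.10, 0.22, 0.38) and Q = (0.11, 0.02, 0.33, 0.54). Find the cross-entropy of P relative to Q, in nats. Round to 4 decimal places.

1.5314 nats

H(P,Q) = −Σ p·ln q.
  −0.30·ln(0.11) = 0.66218
  −0.10·ln(0.02) = 0.39120
  −0.22·ln(0.33) = 0.24391
  −0.38·ln(0.54) = 0.23415
H(P,Q) = 1.5314 nats.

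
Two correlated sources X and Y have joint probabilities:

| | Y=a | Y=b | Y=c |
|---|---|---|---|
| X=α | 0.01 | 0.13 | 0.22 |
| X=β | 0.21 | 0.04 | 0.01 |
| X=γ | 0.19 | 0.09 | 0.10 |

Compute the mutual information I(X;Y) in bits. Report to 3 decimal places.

0.372 bits

Marginals: p(X) = (0.3600, 0.2600, 0.3800), p(Y) = (0.4100, 0.2600, 0.3300).
I(X;Y) = Σ p(x,y)·log₂[p(x,y)/(p(x)p(y))].
  (α,a): 0.01·log₂(0.0678) = -0.0388
  (α,b): 0.13·log₂(1.3889) = 0.0616
  (α,c): 0.22·log₂(1.8519) = 0.1956
  (β,a): 0.21·log₂(1.9700) = 0.2054
  (β,b): 0.04·log₂(0.5917) = -0.0303
  (β,c): 0.01·log₂(0.1166) = -0.0310
  (γ,a): 0.19·log₂(1.2195) = 0.0544
  (γ,b): 0.09·log₂(0.9109) = -0.0121
  (γ,c): 0.10·log₂(0.7974) = -0.0327
Sum = 0.372 bits.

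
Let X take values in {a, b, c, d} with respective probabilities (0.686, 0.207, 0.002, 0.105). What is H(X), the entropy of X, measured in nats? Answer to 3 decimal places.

H(X) = −Σ p·ln p.
  −(0.686)·ln(0.686) = 0.2585
  −(0.207)·ln(0.207) = 0.3260
  −(0.002)·ln(0.002) = 0.0124
  −(0.105)·ln(0.105) = 0.2366
Sum: 0.2585 + 0.3260 + 0.0124 + 0.2366 = 0.834 nats.

0.834 nats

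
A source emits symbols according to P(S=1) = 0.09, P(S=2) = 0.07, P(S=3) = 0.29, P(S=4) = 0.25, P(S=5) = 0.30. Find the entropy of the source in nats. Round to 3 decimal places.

1.470 nats

H(S) = −Σ p·ln p.
  −(0.09)·ln(0.09) = 0.2167
  −(0.07)·ln(0.07) = 0.1861
  −(0.29)·ln(0.29) = 0.3590
  −(0.25)·ln(0.25) = 0.3466
  −(0.30)·ln(0.30) = 0.3612
Sum: 0.2167 + 0.1861 + 0.3590 + 0.3466 + 0.3612 = 1.470 nats.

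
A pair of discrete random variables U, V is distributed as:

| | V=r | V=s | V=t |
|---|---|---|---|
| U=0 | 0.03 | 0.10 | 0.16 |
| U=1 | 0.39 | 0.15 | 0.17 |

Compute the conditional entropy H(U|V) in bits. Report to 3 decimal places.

Chain rule: H(U|V) = H(U,V) − H(V).
Marginals: p(U) = (0.2900, 0.7100), p(V) = (0.4200, 0.2500, 0.3300).
H(U,V) = 2.2819 bits; H(V) = 1.5535 bits.
H(U|V) = 2.2819 − 1.5535 = 0.728 bits.

0.728 bits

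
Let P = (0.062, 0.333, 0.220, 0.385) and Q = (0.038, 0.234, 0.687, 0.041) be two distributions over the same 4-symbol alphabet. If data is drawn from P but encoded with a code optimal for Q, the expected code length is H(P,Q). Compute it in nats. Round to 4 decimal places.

1.9988 nats

H(P,Q) = −Σ p·ln q.
  −0.062·ln(0.038) = 0.20275
  −0.333·ln(0.234) = 0.48366
  −0.220·ln(0.687) = 0.08259
  −0.385·ln(0.041) = 1.22976
H(P,Q) = 1.9988 nats.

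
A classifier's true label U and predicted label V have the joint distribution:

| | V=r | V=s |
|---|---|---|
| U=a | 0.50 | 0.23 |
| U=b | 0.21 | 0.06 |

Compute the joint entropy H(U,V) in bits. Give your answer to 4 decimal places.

1.7040 bits

H(U,V) = −Σ p(x,y)·log₂ p(x,y) over all 4 cells.
  cell (a,r): −0.50·log₂0.50 = 0.50000
  cell (a,s): −0.23·log₂0.23 = 0.48767
  cell (b,r): −0.21·log₂0.21 = 0.47282
  cell (b,s): −0.06·log₂0.06 = 0.24353
Sum = 1.7040 bits.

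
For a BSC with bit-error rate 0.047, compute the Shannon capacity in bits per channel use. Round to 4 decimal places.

Binary symmetric channel: C = 1 − h₂(ε) where h₂ is the binary entropy function.
h₂(0.047) = −0.047·log₂0.047 − 0.953·log₂0.953 = 0.2735.
C = 1 − 0.2735 = 0.7265 bits per channel use.

0.7265 bits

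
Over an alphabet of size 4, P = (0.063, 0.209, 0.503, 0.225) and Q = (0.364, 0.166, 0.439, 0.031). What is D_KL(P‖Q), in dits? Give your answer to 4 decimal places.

D(P‖Q) = Σ p·log₁₀(p/q).
  0.063·log₁₀(0.063/0.364) = -0.04799
  0.209·log₁₀(0.209/0.166) = 0.02091
  0.503·log₁₀(0.503/0.439) = 0.02973
  0.225·log₁₀(0.225/0.031) = 0.19368
D(P‖Q) = 0.1963 dits.

0.1963 dits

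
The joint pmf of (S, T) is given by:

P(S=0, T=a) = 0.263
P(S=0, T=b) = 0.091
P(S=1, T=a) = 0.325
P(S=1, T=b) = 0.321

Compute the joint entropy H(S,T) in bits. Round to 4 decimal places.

H(S,T) = −Σ p(x,y)·log₂ p(x,y) over all 4 cells.
  cell (0,a): −0.263·log₂0.263 = 0.50677
  cell (0,b): −0.091·log₂0.091 = 0.31468
  cell (1,a): −0.325·log₂0.325 = 0.52698
  cell (1,b): −0.321·log₂0.321 = 0.52623
Sum = 1.8747 bits.

1.8747 bits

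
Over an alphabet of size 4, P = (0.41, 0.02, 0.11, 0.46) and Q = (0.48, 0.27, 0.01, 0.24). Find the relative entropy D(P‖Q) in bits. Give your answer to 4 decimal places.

0.6440 bits

D(P‖Q) = Σ p·log₂(p/q).
  0.41·log₂(0.41/0.48) = -0.09324
  0.02·log₂(0.02/0.27) = -0.07510
  0.11·log₂(0.11/0.01) = 0.38054
  0.46·log₂(0.46/0.24) = 0.43176
D(P‖Q) = 0.6440 bits.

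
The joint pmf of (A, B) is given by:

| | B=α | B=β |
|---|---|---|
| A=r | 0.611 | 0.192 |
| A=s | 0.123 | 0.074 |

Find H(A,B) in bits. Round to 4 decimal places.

H(A,B) = −Σ p(x,y)·log₂ p(x,y) over all 4 cells.
  cell (r,α): −0.611·log₂0.611 = 0.43427
  cell (r,β): −0.192·log₂0.192 = 0.45712
  cell (s,α): −0.123·log₂0.123 = 0.37186
  cell (s,β): −0.074·log₂0.074 = 0.27797
Sum = 1.5412 bits.

1.5412 bits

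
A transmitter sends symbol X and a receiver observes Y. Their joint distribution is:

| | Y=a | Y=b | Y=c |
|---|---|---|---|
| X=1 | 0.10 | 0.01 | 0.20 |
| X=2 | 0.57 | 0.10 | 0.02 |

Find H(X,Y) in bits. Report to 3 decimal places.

1.770 bits

H(X,Y) = −Σ p(x,y)·log₂ p(x,y) over all 6 cells.
  cell (1,a): −0.10·log₂0.10 = 0.3322
  cell (1,b): −0.01·log₂0.01 = 0.0664
  cell (1,c): −0.20·log₂0.20 = 0.4644
  cell (2,a): −0.57·log₂0.57 = 0.4623
  cell (2,b): −0.10·log₂0.10 = 0.3322
  cell (2,c): −0.02·log₂0.02 = 0.1129
Sum = 1.770 bits.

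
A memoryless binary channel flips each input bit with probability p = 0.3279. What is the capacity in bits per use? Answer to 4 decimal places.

0.0872 bits

Binary symmetric channel: C = 1 − h₂(ε) where h₂ is the binary entropy function.
h₂(0.3279) = −0.3279·log₂0.3279 − 0.6721·log₂0.6721 = 0.9128.
C = 1 − 0.9128 = 0.0872 bits per channel use.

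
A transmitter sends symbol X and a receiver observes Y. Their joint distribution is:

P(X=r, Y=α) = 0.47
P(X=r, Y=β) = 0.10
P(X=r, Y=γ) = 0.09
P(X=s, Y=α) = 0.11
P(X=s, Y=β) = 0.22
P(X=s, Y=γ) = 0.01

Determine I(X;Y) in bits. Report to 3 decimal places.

0.185 bits

Marginals: p(X) = (0.6600, 0.3400), p(Y) = (0.5800, 0.3200, 0.1000).
I(X;Y) = H(X) + H(Y) − H(X,Y).
H(X) = 0.9248, H(Y) = 1.3140, H(X,Y) = 2.0541.
I(X;Y) = 0.9248 + 1.3140 − 2.0541 = 0.185 bits.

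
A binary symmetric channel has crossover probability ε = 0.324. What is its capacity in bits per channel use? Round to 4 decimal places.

Binary symmetric channel: C = 1 − h₂(ε) where h₂ is the binary entropy function.
h₂(0.324) = −0.324·log₂0.324 − 0.676·log₂0.676 = 0.9087.
C = 1 − 0.9087 = 0.0913 bits per channel use.

0.0913 bits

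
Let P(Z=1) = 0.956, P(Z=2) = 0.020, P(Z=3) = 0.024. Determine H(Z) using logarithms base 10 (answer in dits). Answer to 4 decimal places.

0.0915 dits

H(Z) = −Σ p·log₁₀ p.
  −(0.956)·log₁₀(0.956) = 0.01868
  −(0.020)·log₁₀(0.020) = 0.03398
  −(0.024)·log₁₀(0.024) = 0.03887
Sum: 0.01868 + 0.03398 + 0.03887 = 0.0915 dits.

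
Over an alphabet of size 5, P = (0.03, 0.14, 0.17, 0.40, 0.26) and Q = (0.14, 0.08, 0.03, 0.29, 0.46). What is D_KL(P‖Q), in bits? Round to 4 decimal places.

D(P‖Q) = Σ p·log₂(p/q).
  0.03·log₂(0.03/0.14) = -0.06667
  0.14·log₂(0.14/0.08) = 0.11303
  0.17·log₂(0.17/0.03) = 0.42543
  0.40·log₂(0.40/0.29) = 0.18558
  0.26·log₂(0.26/0.46) = -0.21401
D(P‖Q) = 0.4434 bits.

0.4434 bits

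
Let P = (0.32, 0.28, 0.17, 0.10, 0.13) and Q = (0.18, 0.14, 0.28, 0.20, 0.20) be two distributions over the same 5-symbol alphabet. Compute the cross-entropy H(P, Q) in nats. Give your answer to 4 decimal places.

1.6858 nats

H(P,Q) = −Σ p·ln q.
  −0.32·ln(0.18) = 0.54874
  −0.28·ln(0.14) = 0.55051
  −0.17·ln(0.28) = 0.21640
  −0.10·ln(0.20) = 0.16094
  −0.13·ln(0.20) = 0.20923
H(P,Q) = 1.6858 nats.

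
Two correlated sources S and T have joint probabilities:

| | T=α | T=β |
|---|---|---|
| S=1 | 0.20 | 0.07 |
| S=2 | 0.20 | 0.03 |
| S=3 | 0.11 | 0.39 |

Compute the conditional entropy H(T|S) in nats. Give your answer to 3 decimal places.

0.507 nats

Marginals: p(S) = (0.2700, 0.2300, 0.5000), p(T) = (0.5100, 0.4900).
H(T|S) = Σ p(S) · H(T|S=·).
  S=1: p=0.2700, H(T|S=1) = 0.5723
  S=2: p=0.2300, H(T|S=2) = 0.3872
  S=3: p=0.5000, H(T|S=3) = 0.5269
Weighted sum = 0.507 nats.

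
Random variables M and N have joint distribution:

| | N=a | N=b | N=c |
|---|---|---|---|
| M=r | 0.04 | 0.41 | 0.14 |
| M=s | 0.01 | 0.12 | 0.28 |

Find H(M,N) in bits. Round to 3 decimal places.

H(M,N) = −Σ p(x,y)·log₂ p(x,y) over all 6 cells.
  cell (r,a): −0.04·log₂0.04 = 0.1858
  cell (r,b): −0.41·log₂0.41 = 0.5274
  cell (r,c): −0.14·log₂0.14 = 0.3971
  cell (s,a): −0.01·log₂0.01 = 0.0664
  cell (s,b): −0.12·log₂0.12 = 0.3671
  cell (s,c): −0.28·log₂0.28 = 0.5142
Sum = 2.058 bits.

2.058 bits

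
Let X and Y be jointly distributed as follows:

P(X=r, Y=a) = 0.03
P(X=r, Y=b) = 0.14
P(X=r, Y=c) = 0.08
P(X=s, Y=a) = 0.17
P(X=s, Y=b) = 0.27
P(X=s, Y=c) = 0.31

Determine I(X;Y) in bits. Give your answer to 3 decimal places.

0.024 bits

Marginals: p(X) = (0.2500, 0.7500), p(Y) = (0.2000, 0.4100, 0.3900).
I(X;Y) = H(X) + H(Y) − H(X,Y).
H(X) = 0.8113, H(Y) = 1.5216, H(X,Y) = 2.3088.
I(X;Y) = 0.8113 + 1.5216 − 2.3088 = 0.024 bits.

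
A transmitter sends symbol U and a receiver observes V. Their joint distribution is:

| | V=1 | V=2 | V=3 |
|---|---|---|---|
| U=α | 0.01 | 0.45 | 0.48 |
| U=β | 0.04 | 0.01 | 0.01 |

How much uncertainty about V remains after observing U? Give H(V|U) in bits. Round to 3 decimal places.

1.084 bits

Marginals: p(U) = (0.9400, 0.0600), p(V) = (0.0500, 0.4600, 0.4900).
H(V|U) = Σ p(U) · H(V|U=·).
  U=α: p=0.9400, H(V|U=α) = 1.0736
  U=β: p=0.0600, H(V|U=β) = 1.2516
Weighted sum = 1.084 bits.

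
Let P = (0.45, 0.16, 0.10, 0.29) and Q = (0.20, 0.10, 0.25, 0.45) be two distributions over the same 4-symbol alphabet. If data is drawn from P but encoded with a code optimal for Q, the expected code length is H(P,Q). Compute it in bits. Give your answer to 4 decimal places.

H(P,Q) = −Σ p·log₂ q.
  −0.45·log₂(0.20) = 1.04487
  −0.16·log₂(0.10) = 0.53151
  −0.10·log₂(0.25) = 0.20000
  −0.29·log₂(0.45) = 0.33408
H(P,Q) = 2.1105 bits.

2.1105 bits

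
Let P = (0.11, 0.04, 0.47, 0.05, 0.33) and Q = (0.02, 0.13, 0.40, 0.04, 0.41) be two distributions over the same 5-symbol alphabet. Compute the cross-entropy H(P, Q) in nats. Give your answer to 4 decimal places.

H(P,Q) = −Σ p·ln q.
  −0.11·ln(0.02) = 0.43032
  −0.04·ln(0.13) = 0.08161
  −0.47·ln(0.40) = 0.43066
  −0.05·ln(0.04) = 0.16094
  −0.33·ln(0.41) = 0.29423
H(P,Q) = 1.3978 nats.

1.3978 nats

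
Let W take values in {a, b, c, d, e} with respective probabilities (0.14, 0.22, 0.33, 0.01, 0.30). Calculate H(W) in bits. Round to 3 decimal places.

1.993 bits

H(W) = −Σ p·log₂ p.
  −(0.14)·log₂(0.14) = 0.3971
  −(0.22)·log₂(0.22) = 0.4806
  −(0.33)·log₂(0.33) = 0.5278
  −(0.01)·log₂(0.01) = 0.0664
  −(0.30)·log₂(0.30) = 0.5211
Sum: 0.3971 + 0.4806 + 0.5278 + 0.0664 + 0.5211 = 1.993 bits.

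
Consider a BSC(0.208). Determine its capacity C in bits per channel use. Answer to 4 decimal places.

0.2624 bits

Binary symmetric channel: C = 1 − h₂(ε) where h₂ is the binary entropy function.
h₂(0.208) = −0.208·log₂0.208 − 0.792·log₂0.792 = 0.7376.
C = 1 − 0.7376 = 0.2624 bits per channel use.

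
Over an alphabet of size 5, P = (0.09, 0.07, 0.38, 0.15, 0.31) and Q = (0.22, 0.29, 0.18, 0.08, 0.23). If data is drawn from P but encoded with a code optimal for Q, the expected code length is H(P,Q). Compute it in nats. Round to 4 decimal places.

H(P,Q) = −Σ p·ln q.
  −0.09·ln(0.22) = 0.13627
  −0.07·ln(0.29) = 0.08665
  −0.38·ln(0.18) = 0.65162
  −0.15·ln(0.08) = 0.37886
  −0.31·ln(0.23) = 0.45560
H(P,Q) = 1.7090 nats.

1.7090 nats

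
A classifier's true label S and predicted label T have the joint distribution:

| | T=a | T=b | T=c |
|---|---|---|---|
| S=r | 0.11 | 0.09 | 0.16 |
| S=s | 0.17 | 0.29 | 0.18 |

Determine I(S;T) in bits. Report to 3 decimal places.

Marginals: p(S) = (0.3600, 0.6400), p(T) = (0.2800, 0.3800, 0.3400).
I(S;T) = H(S) + H(T) − H(S,T).
H(S) = 0.9427, H(T) = 1.5738, H(S,T) = 2.4838.
I(S;T) = 0.9427 + 1.5738 − 2.4838 = 0.033 bits.

0.033 bits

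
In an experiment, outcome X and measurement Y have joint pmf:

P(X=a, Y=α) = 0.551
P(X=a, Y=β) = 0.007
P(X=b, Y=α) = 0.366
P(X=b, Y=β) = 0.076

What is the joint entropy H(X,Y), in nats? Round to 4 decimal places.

H(X,Y) = −Σ p(x,y)·ln p(x,y) over all 4 cells.
  cell (a,α): −0.551·ln0.551 = 0.32841
  cell (a,β): −0.007·ln0.007 = 0.03473
  cell (b,α): −0.366·ln0.366 = 0.36787
  cell (b,β): −0.076·ln0.076 = 0.19585
Sum = 0.9269 nats.

0.9269 nats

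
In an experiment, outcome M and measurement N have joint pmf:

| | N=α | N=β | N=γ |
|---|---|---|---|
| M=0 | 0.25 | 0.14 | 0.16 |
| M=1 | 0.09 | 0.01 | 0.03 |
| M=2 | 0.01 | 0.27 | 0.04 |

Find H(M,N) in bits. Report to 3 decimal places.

H(M,N) = −Σ p(x,y)·log₂ p(x,y) over all 9 cells.
  cell (0,α): −0.25·log₂0.25 = 0.5000
  cell (0,β): −0.14·log₂0.14 = 0.3971
  cell (0,γ): −0.16·log₂0.16 = 0.4230
  cell (1,α): −0.09·log₂0.09 = 0.3127
  cell (1,β): −0.01·log₂0.01 = 0.0664
  cell (1,γ): −0.03·log₂0.03 = 0.1518
  cell (2,α): −0.01·log₂0.01 = 0.0664
  cell (2,β): −0.27·log₂0.27 = 0.5100
  cell (2,γ): −0.04·log₂0.04 = 0.1858
Sum = 2.613 bits.

2.613 bits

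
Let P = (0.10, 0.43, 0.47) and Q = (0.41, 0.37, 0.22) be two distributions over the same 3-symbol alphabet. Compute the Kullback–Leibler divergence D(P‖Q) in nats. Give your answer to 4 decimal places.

0.2803 nats

D(P‖Q) = Σ p·ln(p/q).
  0.10·ln(0.10/0.41) = -0.14110
  0.43·ln(0.43/0.37) = 0.06462
  0.47·ln(0.47/0.22) = 0.35678
D(P‖Q) = 0.2803 nats.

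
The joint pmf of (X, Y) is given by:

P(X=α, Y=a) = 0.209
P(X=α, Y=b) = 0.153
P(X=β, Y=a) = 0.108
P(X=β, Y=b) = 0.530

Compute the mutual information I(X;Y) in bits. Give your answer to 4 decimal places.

Marginals: p(X) = (0.3620, 0.6380), p(Y) = (0.3170, 0.6830).
I(X;Y) = H(X) + H(Y) − H(X,Y).
H(X) = 0.9443, H(Y) = 0.9011, H(X,Y) = 1.7186.
I(X;Y) = 0.9443 + 0.9011 − 1.7186 = 0.1268 bits.

0.1268 bits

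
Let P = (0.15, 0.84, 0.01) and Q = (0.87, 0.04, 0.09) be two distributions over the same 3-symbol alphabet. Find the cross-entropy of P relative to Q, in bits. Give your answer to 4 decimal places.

H(P,Q) = −Σ p·log₂ q.
  −0.15·log₂(0.87) = 0.03014
  −0.84·log₂(0.04) = 3.90084
  −0.01·log₂(0.09) = 0.03474
H(P,Q) = 3.9657 bits.

3.9657 bits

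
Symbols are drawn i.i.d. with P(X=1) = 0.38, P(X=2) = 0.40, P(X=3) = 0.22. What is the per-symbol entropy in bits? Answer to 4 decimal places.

1.5398 bits

H(X) = −Σ p·log₂ p.
  −(0.38)·log₂(0.38) = 0.53045
  −(0.40)·log₂(0.40) = 0.52877
  −(0.22)·log₂(0.22) = 0.48057
Sum: 0.53045 + 0.52877 + 0.48057 = 1.5398 bits.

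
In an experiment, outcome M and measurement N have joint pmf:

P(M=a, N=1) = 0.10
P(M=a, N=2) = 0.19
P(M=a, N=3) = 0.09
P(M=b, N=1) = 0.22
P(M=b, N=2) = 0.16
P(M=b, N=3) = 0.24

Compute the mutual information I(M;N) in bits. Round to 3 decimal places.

0.044 bits

Marginals: p(M) = (0.3800, 0.6200), p(N) = (0.3200, 0.3500, 0.3300).
I(M;N) = H(M) + H(N) − H(M,N).
H(M) = 0.9580, H(N) = 1.5840, H(M,N) = 2.4978.
I(M;N) = 0.9580 + 1.5840 − 2.4978 = 0.044 bits.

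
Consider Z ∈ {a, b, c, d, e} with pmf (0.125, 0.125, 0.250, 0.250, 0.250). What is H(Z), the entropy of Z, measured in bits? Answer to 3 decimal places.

H(Z) = −Σ p·log₂ p.
  −(0.125)·log₂(0.125) = 0.3750
  −(0.125)·log₂(0.125) = 0.3750
  −(0.250)·log₂(0.250) = 0.5000
  −(0.250)·log₂(0.250) = 0.5000
  −(0.250)·log₂(0.250) = 0.5000
Sum: 0.3750 + 0.3750 + 0.5000 + 0.5000 + 0.5000 = 2.250 bits.

2.250 bits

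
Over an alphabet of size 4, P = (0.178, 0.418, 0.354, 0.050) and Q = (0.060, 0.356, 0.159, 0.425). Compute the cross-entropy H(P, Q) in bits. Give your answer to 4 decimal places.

2.3462 bits

H(P,Q) = −Σ p·log₂ q.
  −0.178·log₂(0.060) = 0.72248
  −0.418·log₂(0.356) = 0.62284
  −0.354·log₂(0.159) = 0.93913
  −0.050·log₂(0.425) = 0.06172
H(P,Q) = 2.3462 bits.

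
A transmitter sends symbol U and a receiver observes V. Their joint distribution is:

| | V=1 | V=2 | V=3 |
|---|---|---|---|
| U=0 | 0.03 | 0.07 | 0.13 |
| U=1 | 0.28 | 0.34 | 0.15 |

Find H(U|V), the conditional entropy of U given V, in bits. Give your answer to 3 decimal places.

Chain rule: H(U|V) = H(U,V) − H(V).
Marginals: p(U) = (0.2300, 0.7700), p(V) = (0.3100, 0.4100, 0.2800).
H(U,V) = 2.2569 bits; H(V) = 1.5654 bits.
H(U|V) = 2.2569 − 1.5654 = 0.692 bits.

0.692 bits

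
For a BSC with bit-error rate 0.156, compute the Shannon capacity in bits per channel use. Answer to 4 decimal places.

0.3753 bits

Binary symmetric channel: C = 1 − h₂(ε) where h₂ is the binary entropy function.
h₂(0.156) = −0.156·log₂0.156 − 0.844·log₂0.844 = 0.6247.
C = 1 − 0.6247 = 0.3753 bits per channel use.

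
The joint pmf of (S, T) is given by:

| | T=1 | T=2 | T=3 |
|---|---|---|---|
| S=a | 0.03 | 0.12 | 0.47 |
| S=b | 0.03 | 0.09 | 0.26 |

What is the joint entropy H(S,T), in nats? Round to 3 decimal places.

1.387 nats

H(S,T) = −Σ p(x,y)·ln p(x,y) over all 6 cells.
  cell (a,1): −0.03·ln0.03 = 0.1052
  cell (a,2): −0.12·ln0.12 = 0.2544
  cell (a,3): −0.47·ln0.47 = 0.3549
  cell (b,1): −0.03·ln0.03 = 0.1052
  cell (b,2): −0.09·ln0.09 = 0.2167
  cell (b,3): −0.26·ln0.26 = 0.3502
Sum = 1.387 nats.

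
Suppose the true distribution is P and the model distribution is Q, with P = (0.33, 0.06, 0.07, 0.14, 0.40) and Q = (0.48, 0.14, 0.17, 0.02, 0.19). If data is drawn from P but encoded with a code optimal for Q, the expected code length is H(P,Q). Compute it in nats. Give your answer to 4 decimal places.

1.6962 nats

H(P,Q) = −Σ p·ln q.
  −0.33·ln(0.48) = 0.24221
  −0.06·ln(0.14) = 0.11797
  −0.07·ln(0.17) = 0.12404
  −0.14·ln(0.02) = 0.54768
  −0.40·ln(0.19) = 0.66429
H(P,Q) = 1.6962 nats.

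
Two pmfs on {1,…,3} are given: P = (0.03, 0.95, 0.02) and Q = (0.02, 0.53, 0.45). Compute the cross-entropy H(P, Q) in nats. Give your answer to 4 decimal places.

0.7365 nats

H(P,Q) = −Σ p·ln q.
  −0.03·ln(0.02) = 0.11736
  −0.95·ln(0.53) = 0.60313
  −0.02·ln(0.45) = 0.01597
H(P,Q) = 0.7365 nats.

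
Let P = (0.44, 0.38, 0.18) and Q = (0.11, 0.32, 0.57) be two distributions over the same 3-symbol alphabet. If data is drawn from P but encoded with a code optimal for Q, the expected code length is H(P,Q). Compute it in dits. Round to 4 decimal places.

0.6538 dits

H(P,Q) = −Σ p·log₁₀ q.
  −0.44·log₁₀(0.11) = 0.42179
  −0.38·log₁₀(0.32) = 0.18804
  −0.18·log₁₀(0.57) = 0.04394
H(P,Q) = 0.6538 dits.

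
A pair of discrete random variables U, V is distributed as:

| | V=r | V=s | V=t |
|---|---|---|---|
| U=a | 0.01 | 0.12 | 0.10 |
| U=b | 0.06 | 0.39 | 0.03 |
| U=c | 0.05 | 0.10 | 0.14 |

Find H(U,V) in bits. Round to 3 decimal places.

H(U,V) = −Σ p(x,y)·log₂ p(x,y) over all 9 cells.
  cell (a,r): −0.01·log₂0.01 = 0.0664
  cell (a,s): −0.12·log₂0.12 = 0.3671
  cell (a,t): −0.10·log₂0.10 = 0.3322
  cell (b,r): −0.06·log₂0.06 = 0.2435
  cell (b,s): −0.39·log₂0.39 = 0.5298
  cell (b,t): −0.03·log₂0.03 = 0.1518
  cell (c,r): −0.05·log₂0.05 = 0.2161
  cell (c,s): −0.10·log₂0.10 = 0.3322
  cell (c,t): −0.14·log₂0.14 = 0.3971
Sum = 2.636 bits.

2.636 bits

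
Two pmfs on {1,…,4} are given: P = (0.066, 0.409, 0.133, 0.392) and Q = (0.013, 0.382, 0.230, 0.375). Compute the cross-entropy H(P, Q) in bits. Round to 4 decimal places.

H(P,Q) = −Σ p·log₂ q.
  −0.066·log₂(0.013) = 0.41351
  −0.409·log₂(0.382) = 0.56784
  −0.133·log₂(0.230) = 0.28200
  −0.392·log₂(0.375) = 0.55469
H(P,Q) = 1.8180 bits.

1.8180 bits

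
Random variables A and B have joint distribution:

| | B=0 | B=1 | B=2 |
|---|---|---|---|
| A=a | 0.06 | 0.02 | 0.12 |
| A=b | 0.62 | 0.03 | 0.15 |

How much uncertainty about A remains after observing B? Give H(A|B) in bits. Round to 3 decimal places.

Marginals: p(A) = (0.2000, 0.8000), p(B) = (0.6800, 0.0500, 0.2700).
H(A|B) = Σ p(B) · H(A|B=·).
  B=0: p=0.6800, H(A|B=0) = 0.4306
  B=1: p=0.0500, H(A|B=1) = 0.9710
  B=2: p=0.2700, H(A|B=2) = 0.9911
Weighted sum = 0.609 bits.

0.609 bits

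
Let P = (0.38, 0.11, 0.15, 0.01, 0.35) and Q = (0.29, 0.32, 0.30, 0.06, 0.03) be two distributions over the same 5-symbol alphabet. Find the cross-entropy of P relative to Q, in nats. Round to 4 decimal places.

2.0318 nats

H(P,Q) = −Σ p·ln q.
  −0.38·ln(0.29) = 0.47039
  −0.11·ln(0.32) = 0.12534
  −0.15·ln(0.30) = 0.18060
  −0.01·ln(0.06) = 0.02813
  −0.35·ln(0.03) = 1.22730
H(P,Q) = 2.0318 nats.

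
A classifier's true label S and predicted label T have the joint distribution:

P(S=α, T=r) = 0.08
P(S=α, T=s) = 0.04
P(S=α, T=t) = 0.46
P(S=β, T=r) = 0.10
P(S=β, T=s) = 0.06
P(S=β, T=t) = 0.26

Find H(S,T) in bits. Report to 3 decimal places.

H(S,T) = −Σ p(x,y)·log₂ p(x,y) over all 6 cells.
  cell (α,r): −0.08·log₂0.08 = 0.2915
  cell (α,s): −0.04·log₂0.04 = 0.1858
  cell (α,t): −0.46·log₂0.46 = 0.5153
  cell (β,r): −0.10·log₂0.10 = 0.3322
  cell (β,s): −0.06·log₂0.06 = 0.2435
  cell (β,t): −0.26·log₂0.26 = 0.5053
Sum = 2.074 bits.

2.074 bits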